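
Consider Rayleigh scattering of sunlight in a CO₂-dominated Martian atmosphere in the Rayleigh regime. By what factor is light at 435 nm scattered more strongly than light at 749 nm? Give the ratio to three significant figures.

8.79

Rayleigh scattering ∝ λ⁻⁴, so the ratio of coefficients is the inverse fourth power of the wavelength ratio.
σ(435)/σ(749) = (749/435)⁴ = (1.7218)⁴ = 8.79.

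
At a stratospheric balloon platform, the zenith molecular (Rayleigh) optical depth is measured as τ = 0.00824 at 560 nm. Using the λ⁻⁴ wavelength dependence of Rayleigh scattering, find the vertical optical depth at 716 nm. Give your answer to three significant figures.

τ(716 nm) = τ(560 nm) × (560/716)⁴ = 0.00824 × (0.7821)⁴ = 0.00824 × 0.3742 = 0.0031.

0.00308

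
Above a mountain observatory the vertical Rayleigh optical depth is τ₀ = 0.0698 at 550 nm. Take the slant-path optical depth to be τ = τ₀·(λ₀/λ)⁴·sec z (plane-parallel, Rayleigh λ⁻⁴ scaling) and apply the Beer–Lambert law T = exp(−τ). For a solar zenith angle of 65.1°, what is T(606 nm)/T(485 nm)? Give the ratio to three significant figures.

1.18

Airmass: sec 65.1° = 2.3751.
τ(606 nm) = 0.0698 × (550/606)⁴ × 2.3751 = 0.0698 × 0.6785 × 2.3751 = 0.1125.
τ(485 nm) = 0.0698 × (550/485)⁴ × 2.3751 = 0.0698 × 1.6538 × 2.3751 = 0.2742.
T(606)/T(485) = exp(τ_B − τ_A) = exp(0.1617) = 1.1755.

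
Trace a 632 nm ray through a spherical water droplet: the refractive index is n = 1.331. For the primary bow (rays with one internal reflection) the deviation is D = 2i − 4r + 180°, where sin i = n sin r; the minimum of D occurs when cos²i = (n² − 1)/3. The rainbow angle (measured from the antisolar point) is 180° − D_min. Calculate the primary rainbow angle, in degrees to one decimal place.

cos²i = (1.77156 − 1)/3 = 0.25719; i = arccos(0.50714) = 59.527°.
sin r = sin 59.527°/1.331 = 0.64753; r = 40.356°.
D_min = 2·59.527° − 4·40.356° + 180° = 137.630°.
Rainbow angle = 180° − D_min = 42.370°.

42.4°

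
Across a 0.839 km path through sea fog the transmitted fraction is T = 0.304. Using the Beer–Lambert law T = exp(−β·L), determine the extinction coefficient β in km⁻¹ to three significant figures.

1.42 km⁻¹

Beer–Lambert: T = exp(−βL) ⇒ β = −ln(T)/L = −ln(0.304)/0.839 = 1.1907/0.839 = 1.419 km⁻¹.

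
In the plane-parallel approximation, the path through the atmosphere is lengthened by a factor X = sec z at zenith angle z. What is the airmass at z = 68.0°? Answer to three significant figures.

X = sec z = 1/cos 68.0° = 1/0.3746 = 2.6695.

2.67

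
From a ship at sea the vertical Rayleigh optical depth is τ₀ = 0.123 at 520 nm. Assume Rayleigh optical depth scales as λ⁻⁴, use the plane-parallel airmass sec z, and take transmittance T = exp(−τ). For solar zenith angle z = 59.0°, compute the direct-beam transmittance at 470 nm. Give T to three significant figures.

sec 59.0° = 1.9416.
τ = 0.123 × (520/470)⁴ × 1.9416 = 0.123 × 1.4984 × 1.9416 = 0.3578.
T = exp(−0.3578) = 0.6992.

0.699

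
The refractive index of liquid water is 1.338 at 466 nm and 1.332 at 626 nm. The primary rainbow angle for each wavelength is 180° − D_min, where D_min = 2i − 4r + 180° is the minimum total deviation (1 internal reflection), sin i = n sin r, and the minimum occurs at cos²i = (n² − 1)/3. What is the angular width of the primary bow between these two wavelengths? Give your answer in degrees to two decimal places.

0.87°

At 466 nm (n = 1.338): cos²i = 0.26341 → i = 59.120°, r = 39.899°, D_min = 138.643°, rainbow angle = 41.357°.
At 626 nm (n = 1.332): cos²i = 0.25807 → i = 59.469°, r = 40.290°, D_min = 137.776°, rainbow angle = 42.224°.
Angular width = |41.357° − 42.224°| = 0.867°.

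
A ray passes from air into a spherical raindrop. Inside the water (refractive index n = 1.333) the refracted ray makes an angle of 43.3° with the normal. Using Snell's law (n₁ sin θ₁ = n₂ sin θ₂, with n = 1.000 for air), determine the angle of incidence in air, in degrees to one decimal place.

66.1°

Snell: sin θ_i = n · sin θ_r = 1.333 × sin 43.3° = 1.333 × 0.6858 = 0.9142.
θ_i = arcsin(0.9142) = 66.09°.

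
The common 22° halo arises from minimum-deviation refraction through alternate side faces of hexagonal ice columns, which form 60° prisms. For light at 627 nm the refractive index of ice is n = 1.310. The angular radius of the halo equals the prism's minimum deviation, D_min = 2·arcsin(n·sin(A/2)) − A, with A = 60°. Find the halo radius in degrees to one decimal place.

21.8°

n·sin(A/2) = 1.310 × sin 30° = 1.310 × 0.5000 = 0.6550.
D_min = 2·arcsin(0.6550) − 60° = 2 × 40.920° − 60° = 21.839°.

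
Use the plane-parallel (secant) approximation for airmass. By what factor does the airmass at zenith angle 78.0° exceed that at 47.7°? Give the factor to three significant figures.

3.24

X(78.0°)/X(47.7°) = sec 78.0° / sec 47.7° = cos 47.7° / cos 78.0° = 0.6730/0.2079 = 3.2370.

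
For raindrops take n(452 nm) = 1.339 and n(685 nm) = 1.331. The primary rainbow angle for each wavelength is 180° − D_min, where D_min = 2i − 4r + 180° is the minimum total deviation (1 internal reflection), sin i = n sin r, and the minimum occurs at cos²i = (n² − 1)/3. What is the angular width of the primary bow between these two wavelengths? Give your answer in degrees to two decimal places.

At 452 nm (n = 1.339): cos²i = 0.26431 → i = 59.062°, r = 39.834°, D_min = 138.786°, rainbow angle = 41.214°.
At 685 nm (n = 1.331): cos²i = 0.25719 → i = 59.527°, r = 40.356°, D_min = 137.630°, rainbow angle = 42.370°.
Angular width = |41.214° − 42.370°| = 1.156°.

1.16°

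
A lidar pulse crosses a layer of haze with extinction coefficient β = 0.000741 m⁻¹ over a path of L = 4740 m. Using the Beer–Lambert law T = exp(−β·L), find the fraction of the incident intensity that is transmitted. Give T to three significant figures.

τ = β·L = 0.000741 × 4740 = 3.5123.
T = exp(−3.5123) = 0.0298.

0.0298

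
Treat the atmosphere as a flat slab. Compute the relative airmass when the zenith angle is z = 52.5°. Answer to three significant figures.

1.64

X = sec z = 1/cos 52.5° = 1/0.6088 = 1.6427.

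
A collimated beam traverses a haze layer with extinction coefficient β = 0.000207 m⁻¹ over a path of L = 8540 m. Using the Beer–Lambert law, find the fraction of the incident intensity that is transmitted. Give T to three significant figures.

τ = β·L = 0.000207 × 8540 = 1.7678.
T = exp(−1.7678) = 0.1707.

0.171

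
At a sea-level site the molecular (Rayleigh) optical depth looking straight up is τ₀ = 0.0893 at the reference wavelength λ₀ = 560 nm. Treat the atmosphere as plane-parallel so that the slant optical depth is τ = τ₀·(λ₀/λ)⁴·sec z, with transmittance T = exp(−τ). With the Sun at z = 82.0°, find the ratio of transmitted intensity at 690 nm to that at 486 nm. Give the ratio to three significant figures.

Airmass: sec 82.0° = 7.1853.
τ(690 nm) = 0.0893 × (560/690)⁴ × 7.1853 = 0.0893 × 0.4339 × 7.1853 = 0.2784.
τ(486 nm) = 0.0893 × (560/486)⁴ × 7.1853 = 0.0893 × 1.7628 × 7.1853 = 1.1311.
T(690)/T(486) = exp(τ_B − τ_A) = exp(0.8527) = 2.3460.

2.35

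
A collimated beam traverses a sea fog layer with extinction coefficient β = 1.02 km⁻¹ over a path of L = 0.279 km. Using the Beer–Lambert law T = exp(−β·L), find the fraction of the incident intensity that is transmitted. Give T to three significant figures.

τ = β·L = 1.02 × 0.279 = 0.2846.
T = exp(−0.2846) = 0.7523.

0.752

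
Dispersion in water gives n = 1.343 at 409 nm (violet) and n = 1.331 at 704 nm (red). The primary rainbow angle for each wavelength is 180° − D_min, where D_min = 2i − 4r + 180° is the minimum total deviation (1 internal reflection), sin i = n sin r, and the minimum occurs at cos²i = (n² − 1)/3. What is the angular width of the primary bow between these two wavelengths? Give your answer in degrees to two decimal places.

At 409 nm (n = 1.343): cos²i = 0.26788 → i = 58.830°, r = 39.577°, D_min = 139.354°, rainbow angle = 40.646°.
At 704 nm (n = 1.331): cos²i = 0.25719 → i = 59.527°, r = 40.356°, D_min = 137.630°, rainbow angle = 42.370°.
Angular width = |40.646° − 42.370°| = 1.724°.

1.72°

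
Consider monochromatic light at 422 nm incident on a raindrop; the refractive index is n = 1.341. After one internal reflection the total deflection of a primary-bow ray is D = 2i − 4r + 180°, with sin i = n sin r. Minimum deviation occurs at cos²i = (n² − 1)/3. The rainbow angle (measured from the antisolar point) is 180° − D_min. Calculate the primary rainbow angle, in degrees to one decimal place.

40.9°

cos²i = (1.79828 − 1)/3 = 0.26609; i = arccos(0.51584) = 58.946°.
sin r = sin 58.946°/1.341 = 0.63884; r = 39.705°.
D_min = 2·58.946° − 4·39.705° + 180° = 139.071°.
Rainbow angle = 180° − D_min = 40.929°.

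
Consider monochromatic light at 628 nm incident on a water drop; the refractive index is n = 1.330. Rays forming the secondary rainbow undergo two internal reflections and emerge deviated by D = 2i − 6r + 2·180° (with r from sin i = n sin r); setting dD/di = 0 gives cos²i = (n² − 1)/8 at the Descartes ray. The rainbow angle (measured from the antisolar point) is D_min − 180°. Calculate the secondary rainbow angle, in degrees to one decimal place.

50.1°

cos²i = (1.76890 − 1)/8 = 0.09611; i = arccos(0.31002) = 71.940°.
sin r = sin 71.940°/1.330 = 0.71483; r = 45.630°.
D_min = 2·71.940° − 6·45.630° + 360° = 230.101°.
Rainbow angle = D_min − 180° = 50.101°.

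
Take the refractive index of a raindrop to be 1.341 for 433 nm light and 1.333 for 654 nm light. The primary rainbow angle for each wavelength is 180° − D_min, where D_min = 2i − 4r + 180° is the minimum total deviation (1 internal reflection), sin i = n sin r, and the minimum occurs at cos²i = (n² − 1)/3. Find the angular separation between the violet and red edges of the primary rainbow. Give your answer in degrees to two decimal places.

At 433 nm (n = 1.341): cos²i = 0.26609 → i = 58.946°, r = 39.705°, D_min = 139.071°, rainbow angle = 40.929°.
At 654 nm (n = 1.333): cos²i = 0.25896 → i = 59.410°, r = 40.225°, D_min = 137.922°, rainbow angle = 42.078°.
Angular width = |40.929° − 42.078°| = 1.149°.

1.15°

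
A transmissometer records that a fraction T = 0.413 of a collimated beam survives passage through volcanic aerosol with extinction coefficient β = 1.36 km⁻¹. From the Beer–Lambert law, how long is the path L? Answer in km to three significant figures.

0.650 km

Beer–Lambert: T = exp(−βL) ⇒ L = −ln(T)/β = −ln(0.413)/1.36 = 0.8843/1.36 = 0.6502 km.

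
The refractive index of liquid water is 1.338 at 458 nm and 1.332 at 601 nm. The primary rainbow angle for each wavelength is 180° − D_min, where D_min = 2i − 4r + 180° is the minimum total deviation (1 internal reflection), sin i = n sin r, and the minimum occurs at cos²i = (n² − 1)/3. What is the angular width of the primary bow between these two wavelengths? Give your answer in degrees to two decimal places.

0.87°

At 458 nm (n = 1.338): cos²i = 0.26341 → i = 59.120°, r = 39.899°, D_min = 138.643°, rainbow angle = 41.357°.
At 601 nm (n = 1.332): cos²i = 0.25807 → i = 59.469°, r = 40.290°, D_min = 137.776°, rainbow angle = 42.224°.
Angular width = |41.357° − 42.224°| = 0.867°.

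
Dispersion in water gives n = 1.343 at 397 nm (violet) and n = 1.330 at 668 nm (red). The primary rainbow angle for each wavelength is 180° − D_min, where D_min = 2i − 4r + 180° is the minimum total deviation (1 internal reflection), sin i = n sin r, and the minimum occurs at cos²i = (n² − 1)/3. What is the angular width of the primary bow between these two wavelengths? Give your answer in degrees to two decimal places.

1.87°

At 397 nm (n = 1.343): cos²i = 0.26788 → i = 58.830°, r = 39.577°, D_min = 139.354°, rainbow angle = 40.646°.
At 668 nm (n = 1.330): cos²i = 0.25630 → i = 59.585°, r = 40.422°, D_min = 137.484°, rainbow angle = 42.516°.
Angular width = |40.646° − 42.516°| = 1.871°.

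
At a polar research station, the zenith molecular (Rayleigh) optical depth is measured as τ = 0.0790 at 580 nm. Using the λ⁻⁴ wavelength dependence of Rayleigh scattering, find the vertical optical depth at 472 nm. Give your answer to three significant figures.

0.180

τ(472 nm) = τ(580 nm) × (580/472)⁴ = 0.0790 × (1.2288)⁴ = 0.0790 × 2.2800 = 0.1801.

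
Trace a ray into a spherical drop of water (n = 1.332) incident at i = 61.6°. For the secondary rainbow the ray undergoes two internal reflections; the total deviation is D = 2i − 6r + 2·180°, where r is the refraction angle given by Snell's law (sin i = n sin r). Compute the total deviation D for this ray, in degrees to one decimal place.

sin r = sin 61.6° / 1.332 = 0.8796/1.332 = 0.6604; r = 41.33°.
D = 2·61.6° − 6·41.33° + 2·180° = 123.20° − 247.98° + 360° = 235.22°.

235.2°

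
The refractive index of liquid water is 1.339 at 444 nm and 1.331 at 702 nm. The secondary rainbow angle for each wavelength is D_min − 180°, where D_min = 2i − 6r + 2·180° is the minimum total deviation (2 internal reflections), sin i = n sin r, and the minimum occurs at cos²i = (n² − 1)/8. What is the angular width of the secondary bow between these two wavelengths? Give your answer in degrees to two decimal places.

2.09°

At 444 nm (n = 1.339): cos²i = 0.09912 → i = 71.650°, r = 45.141°, D_min = 232.451°, rainbow angle = 52.451°.
At 702 nm (n = 1.331): cos²i = 0.09645 → i = 71.907°, r = 45.575°, D_min = 230.365°, rainbow angle = 50.365°.
Angular width = |52.451° − 50.365°| = 2.086°.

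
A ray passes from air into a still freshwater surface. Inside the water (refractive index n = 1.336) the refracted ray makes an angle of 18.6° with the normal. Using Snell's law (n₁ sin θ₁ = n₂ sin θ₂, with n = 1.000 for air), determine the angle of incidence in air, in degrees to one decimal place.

Snell: sin θ_i = n · sin θ_r = 1.336 × sin 18.6° = 1.336 × 0.3190 = 0.4261.
θ_i = arcsin(0.4261) = 25.22°.

25.2°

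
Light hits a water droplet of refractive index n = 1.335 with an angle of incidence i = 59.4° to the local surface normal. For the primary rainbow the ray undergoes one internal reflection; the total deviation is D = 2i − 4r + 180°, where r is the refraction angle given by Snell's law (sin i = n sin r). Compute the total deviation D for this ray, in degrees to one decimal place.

138.2°

sin r = sin 59.4° / 1.335 = 0.8607/1.335 = 0.6448; r = 40.15°.
D = 2·59.4° − 4·40.15° + 180° = 118.80° − 160.59° + 180° = 138.21°.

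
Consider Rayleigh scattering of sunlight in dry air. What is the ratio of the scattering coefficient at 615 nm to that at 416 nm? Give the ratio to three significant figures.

Rayleigh scattering ∝ λ⁻⁴, so the ratio of coefficients is the inverse fourth power of the wavelength ratio.
σ(615)/σ(416) = (416/615)⁴ = (0.6764)⁴ = 0.2093.

0.209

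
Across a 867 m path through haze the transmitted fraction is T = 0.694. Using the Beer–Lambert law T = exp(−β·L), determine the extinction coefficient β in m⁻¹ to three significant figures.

Beer–Lambert: T = exp(−βL) ⇒ β = −ln(T)/L = −ln(0.694)/867 = 0.3653/867 = 0.0004213 m⁻¹.

0.000421 m⁻¹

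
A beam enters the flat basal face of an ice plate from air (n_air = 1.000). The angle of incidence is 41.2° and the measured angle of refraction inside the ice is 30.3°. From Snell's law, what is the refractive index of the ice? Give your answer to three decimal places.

n = sin θ_i / sin θ_r = sin 41.2° / sin 30.3° = 0.6587 / 0.5045 = 1.3056.

1.306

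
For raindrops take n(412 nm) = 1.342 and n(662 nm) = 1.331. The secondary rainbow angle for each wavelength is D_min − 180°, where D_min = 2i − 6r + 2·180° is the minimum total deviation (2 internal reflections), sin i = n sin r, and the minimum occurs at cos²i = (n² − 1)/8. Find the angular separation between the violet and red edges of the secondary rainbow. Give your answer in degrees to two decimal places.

2.86°

At 412 nm (n = 1.342): cos²i = 0.10012 → i = 71.554°, r = 44.981°, D_min = 233.222°, rainbow angle = 53.222°.
At 662 nm (n = 1.331): cos²i = 0.09645 → i = 71.907°, r = 45.575°, D_min = 230.365°, rainbow angle = 50.365°.
Angular width = |53.222° − 50.365°| = 2.857°.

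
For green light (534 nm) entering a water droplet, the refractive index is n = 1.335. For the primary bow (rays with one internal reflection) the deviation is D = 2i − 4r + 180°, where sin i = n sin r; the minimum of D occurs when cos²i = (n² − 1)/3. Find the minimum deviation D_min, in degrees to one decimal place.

cos²i = (1.78222 − 1)/3 = 0.26074; i = arccos(0.51063) = 59.294°.
sin r = sin 59.294°/1.335 = 0.64405; r = 40.094°.
D_min = 2·59.294° − 4·40.094° + 180° = 138.212°.

138.2°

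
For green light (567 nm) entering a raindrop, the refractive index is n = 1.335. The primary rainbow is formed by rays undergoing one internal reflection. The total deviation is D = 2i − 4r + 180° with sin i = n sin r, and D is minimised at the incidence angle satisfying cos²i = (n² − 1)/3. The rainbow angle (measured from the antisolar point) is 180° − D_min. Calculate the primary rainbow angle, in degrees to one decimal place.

41.8°

cos²i = (1.78222 − 1)/3 = 0.26074; i = arccos(0.51063) = 59.294°.
sin r = sin 59.294°/1.335 = 0.64405; r = 40.094°.
D_min = 2·59.294° − 4·40.094° + 180° = 138.212°.
Rainbow angle = 180° − D_min = 41.788°.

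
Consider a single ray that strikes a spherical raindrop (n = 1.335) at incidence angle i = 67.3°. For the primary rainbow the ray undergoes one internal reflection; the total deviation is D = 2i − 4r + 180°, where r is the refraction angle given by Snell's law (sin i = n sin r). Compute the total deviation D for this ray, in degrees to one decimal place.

sin r = sin 67.3° / 1.335 = 0.9225/1.335 = 0.6910; r = 43.71°.
D = 2·67.3° − 4·43.71° + 180° = 134.60° − 174.85° + 180° = 139.75°.

139.8°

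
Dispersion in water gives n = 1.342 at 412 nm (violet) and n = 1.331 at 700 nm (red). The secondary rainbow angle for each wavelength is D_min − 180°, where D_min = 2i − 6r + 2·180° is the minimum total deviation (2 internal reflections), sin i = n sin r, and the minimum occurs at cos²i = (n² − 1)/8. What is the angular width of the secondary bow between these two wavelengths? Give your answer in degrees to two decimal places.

2.86°

At 412 nm (n = 1.342): cos²i = 0.10012 → i = 71.554°, r = 44.981°, D_min = 233.222°, rainbow angle = 53.222°.
At 700 nm (n = 1.331): cos²i = 0.09645 → i = 71.907°, r = 45.575°, D_min = 230.365°, rainbow angle = 50.365°.
Angular width = |53.222° − 50.365°| = 2.857°.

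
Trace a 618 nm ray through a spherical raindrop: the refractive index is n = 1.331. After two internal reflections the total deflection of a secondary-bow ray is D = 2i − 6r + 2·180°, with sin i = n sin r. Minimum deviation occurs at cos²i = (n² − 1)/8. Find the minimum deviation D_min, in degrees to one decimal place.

230.4°

cos²i = (1.77156 − 1)/8 = 0.09645; i = arccos(0.31056) = 71.907°.
sin r = sin 71.907°/1.331 = 0.71417; r = 45.575°.
D_min = 2·71.907° − 6·45.575° + 360° = 230.365°.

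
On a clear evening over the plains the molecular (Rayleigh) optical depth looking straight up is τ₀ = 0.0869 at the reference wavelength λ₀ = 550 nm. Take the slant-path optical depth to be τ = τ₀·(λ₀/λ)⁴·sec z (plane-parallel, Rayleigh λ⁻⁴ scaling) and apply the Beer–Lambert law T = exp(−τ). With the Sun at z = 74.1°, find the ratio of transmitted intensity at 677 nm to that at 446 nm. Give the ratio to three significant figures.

Airmass: sec 74.1° = 3.6502.
τ(677 nm) = 0.0869 × (550/677)⁴ × 3.6502 = 0.0869 × 0.4356 × 3.6502 = 0.1382.
τ(446 nm) = 0.0869 × (550/446)⁴ × 3.6502 = 0.0869 × 2.3127 × 3.6502 = 0.7336.
T(677)/T(446) = exp(τ_B − τ_A) = exp(0.5954) = 1.8138.

1.81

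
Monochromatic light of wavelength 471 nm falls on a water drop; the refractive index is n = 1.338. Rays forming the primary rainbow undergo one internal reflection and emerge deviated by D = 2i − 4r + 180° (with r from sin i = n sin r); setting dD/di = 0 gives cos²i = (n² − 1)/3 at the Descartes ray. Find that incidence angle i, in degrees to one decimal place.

59.1°

cos²i = (1.338² − 1)/3 = (1.79024 − 1)/3 = 0.26341.
cos i = 0.51324, so i = 59.120°.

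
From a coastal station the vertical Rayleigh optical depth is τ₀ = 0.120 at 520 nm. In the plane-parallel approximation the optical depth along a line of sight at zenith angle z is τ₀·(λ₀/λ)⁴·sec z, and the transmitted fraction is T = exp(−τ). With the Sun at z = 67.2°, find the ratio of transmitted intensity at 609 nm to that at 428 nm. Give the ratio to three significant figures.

Airmass: sec 67.2° = 2.5805.
τ(609 nm) = 0.120 × (520/609)⁴ × 2.5805 = 0.120 × 0.5316 × 2.5805 = 0.1646.
τ(428 nm) = 0.120 × (520/428)⁴ × 2.5805 = 0.120 × 2.1789 × 2.5805 = 0.6747.
T(609)/T(428) = exp(τ_B − τ_A) = exp(0.5101) = 1.6655.

1.67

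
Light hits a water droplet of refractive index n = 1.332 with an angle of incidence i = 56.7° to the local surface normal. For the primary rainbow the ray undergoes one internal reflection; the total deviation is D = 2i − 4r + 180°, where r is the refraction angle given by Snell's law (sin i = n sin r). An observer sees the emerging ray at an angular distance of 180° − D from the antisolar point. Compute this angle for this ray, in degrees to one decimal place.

sin r = sin 56.7° / 1.332 = 0.8358/1.332 = 0.6275; r = 38.86°.
D = 2·56.7° − 4·38.86° + 180° = 113.40° − 155.46° + 180° = 137.94°.
Angle from antisolar point = 180° − D = 42.06°.

42.1°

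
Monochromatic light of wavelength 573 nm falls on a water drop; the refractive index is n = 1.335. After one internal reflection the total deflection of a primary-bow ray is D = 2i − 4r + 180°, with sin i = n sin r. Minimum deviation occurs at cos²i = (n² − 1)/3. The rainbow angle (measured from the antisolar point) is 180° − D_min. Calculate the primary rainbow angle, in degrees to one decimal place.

cos²i = (1.78222 − 1)/3 = 0.26074; i = arccos(0.51063) = 59.294°.
sin r = sin 59.294°/1.335 = 0.64405; r = 40.094°.
D_min = 2·59.294° − 4·40.094° + 180° = 138.212°.
Rainbow angle = 180° − D_min = 41.788°.

41.8°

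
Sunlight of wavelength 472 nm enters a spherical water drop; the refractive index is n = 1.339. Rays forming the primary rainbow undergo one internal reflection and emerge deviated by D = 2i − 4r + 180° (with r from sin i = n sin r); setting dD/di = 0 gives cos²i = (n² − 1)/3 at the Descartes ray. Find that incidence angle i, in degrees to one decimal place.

cos²i = (1.339² − 1)/3 = (1.79292 − 1)/3 = 0.26431.
cos i = 0.51411, so i = 59.062°.

59.1°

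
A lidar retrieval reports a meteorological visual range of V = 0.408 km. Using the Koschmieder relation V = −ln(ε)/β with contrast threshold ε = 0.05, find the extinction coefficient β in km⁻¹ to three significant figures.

7.34 km⁻¹

β = −ln(0.05) / V = 2.996 / 0.408 = 7.3425 km⁻¹.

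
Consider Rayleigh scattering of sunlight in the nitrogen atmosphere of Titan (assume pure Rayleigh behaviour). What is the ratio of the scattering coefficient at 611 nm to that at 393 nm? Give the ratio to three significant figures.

0.171

Rayleigh scattering ∝ λ⁻⁴, so the ratio of coefficients is the inverse fourth power of the wavelength ratio.
σ(611)/σ(393) = (393/611)⁴ = (0.6432)⁴ = 0.1712.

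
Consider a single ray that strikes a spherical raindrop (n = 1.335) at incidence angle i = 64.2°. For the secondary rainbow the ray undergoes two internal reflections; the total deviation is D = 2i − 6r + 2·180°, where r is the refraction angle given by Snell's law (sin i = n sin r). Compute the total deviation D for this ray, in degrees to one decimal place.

234.0°

sin r = sin 64.2° / 1.335 = 0.9003/1.335 = 0.6744; r = 42.41°.
D = 2·64.2° − 6·42.41° + 2·180° = 128.40° − 254.44° + 360° = 233.96°.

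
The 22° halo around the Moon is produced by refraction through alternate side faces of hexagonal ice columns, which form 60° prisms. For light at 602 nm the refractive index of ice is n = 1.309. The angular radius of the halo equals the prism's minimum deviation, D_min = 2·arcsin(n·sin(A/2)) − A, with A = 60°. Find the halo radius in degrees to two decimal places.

21.76°

n·sin(A/2) = 1.309 × sin 30° = 1.309 × 0.5000 = 0.6545.
D_min = 2·arcsin(0.6545) − 60° = 2 × 40.882° − 60° = 21.763°.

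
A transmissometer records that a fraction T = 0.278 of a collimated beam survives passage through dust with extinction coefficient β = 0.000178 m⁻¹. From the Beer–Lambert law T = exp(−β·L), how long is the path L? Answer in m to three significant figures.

7190 m

Beer–Lambert: T = exp(−βL) ⇒ L = −ln(T)/β = −ln(0.278)/0.000178 = 1.2801/0.000178 = 7192 m.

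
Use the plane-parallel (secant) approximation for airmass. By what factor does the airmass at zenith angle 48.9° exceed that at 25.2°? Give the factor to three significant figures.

1.38

X(48.9°)/X(25.2°) = sec 48.9° / sec 25.2° = cos 25.2° / cos 48.9° = 0.9048/0.6574 = 1.3764.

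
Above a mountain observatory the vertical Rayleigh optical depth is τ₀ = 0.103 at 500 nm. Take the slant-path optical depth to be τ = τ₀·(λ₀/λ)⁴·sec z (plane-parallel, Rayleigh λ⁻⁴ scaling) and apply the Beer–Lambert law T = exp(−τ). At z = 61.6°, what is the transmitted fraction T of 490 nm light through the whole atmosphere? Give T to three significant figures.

0.791

sec 61.6° = 2.1025.
τ = 0.103 × (500/490)⁴ × 2.1025 = 0.103 × 1.0842 × 2.1025 = 0.2348.
T = exp(−0.2348) = 0.7907.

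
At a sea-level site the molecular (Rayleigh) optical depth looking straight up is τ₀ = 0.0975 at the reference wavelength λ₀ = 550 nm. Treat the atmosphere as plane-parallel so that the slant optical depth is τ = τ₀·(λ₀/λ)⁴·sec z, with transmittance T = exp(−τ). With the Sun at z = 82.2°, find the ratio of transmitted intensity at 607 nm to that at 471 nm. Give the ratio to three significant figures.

2.34

Airmass: sec 82.2° = 7.3684.
τ(607 nm) = 0.0975 × (550/607)⁴ × 7.3684 = 0.0975 × 0.6741 × 7.3684 = 0.4843.
τ(471 nm) = 0.0975 × (550/471)⁴ × 7.3684 = 0.0975 × 1.8594 × 7.3684 = 1.3358.
T(607)/T(471) = exp(τ_B − τ_A) = exp(0.8516) = 2.3433.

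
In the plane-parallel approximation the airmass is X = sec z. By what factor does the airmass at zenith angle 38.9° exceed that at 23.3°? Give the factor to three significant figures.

1.18

X(38.9°)/X(23.3°) = sec 38.9° / sec 23.3° = cos 23.3° / cos 38.9° = 0.9184/0.7782 = 1.1802.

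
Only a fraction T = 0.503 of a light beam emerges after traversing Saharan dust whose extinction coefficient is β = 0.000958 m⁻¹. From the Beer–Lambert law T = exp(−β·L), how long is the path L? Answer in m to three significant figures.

717 m

Beer–Lambert: T = exp(−βL) ⇒ L = −ln(T)/β = −ln(0.503)/0.000958 = 0.6872/0.000958 = 717.3 m.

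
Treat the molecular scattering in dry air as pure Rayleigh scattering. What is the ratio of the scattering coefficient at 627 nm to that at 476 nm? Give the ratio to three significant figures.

Rayleigh scattering ∝ λ⁻⁴, so the ratio of coefficients is the inverse fourth power of the wavelength ratio.
σ(627)/σ(476) = (476/627)⁴ = (0.7592)⁴ = 0.3322.

0.332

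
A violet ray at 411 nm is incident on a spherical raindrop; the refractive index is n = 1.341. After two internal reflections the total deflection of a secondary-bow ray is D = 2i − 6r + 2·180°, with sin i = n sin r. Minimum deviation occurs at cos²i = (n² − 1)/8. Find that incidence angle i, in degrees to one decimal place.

cos²i = (1.341² − 1)/8 = (1.79828 − 1)/8 = 0.09979.
cos i = 0.31589, so i = 71.586°.

71.6°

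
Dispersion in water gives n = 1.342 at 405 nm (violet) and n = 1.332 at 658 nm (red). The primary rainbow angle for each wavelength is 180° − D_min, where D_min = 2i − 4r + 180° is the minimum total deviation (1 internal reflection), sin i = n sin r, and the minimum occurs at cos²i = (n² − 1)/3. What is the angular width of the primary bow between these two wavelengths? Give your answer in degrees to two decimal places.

At 405 nm (n = 1.342): cos²i = 0.26699 → i = 58.888°, r = 39.641°, D_min = 139.213°, rainbow angle = 40.787°.
At 658 nm (n = 1.332): cos²i = 0.25807 → i = 59.469°, r = 40.290°, D_min = 137.776°, rainbow angle = 42.224°.
Angular width = |40.787° − 42.224°| = 1.437°.

1.44°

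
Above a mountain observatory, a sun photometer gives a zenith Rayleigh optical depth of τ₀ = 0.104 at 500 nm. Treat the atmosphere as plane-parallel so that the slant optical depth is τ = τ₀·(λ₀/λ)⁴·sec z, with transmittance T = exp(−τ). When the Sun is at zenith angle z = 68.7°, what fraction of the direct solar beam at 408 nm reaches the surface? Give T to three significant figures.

0.524

sec 68.7° = 2.7529.
τ = 0.104 × (500/408)⁴ × 2.7529 = 0.104 × 2.2555 × 2.7529 = 0.6458.
T = exp(−0.6458) = 0.5243.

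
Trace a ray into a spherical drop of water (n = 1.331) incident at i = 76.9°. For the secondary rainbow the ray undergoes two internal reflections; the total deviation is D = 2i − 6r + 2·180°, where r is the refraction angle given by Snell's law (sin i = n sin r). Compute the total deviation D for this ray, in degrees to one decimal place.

231.6°

sin r = sin 76.9° / 1.331 = 0.9740/1.331 = 0.7318; r = 47.03°.
D = 2·76.9° − 6·47.03° + 2·180° = 153.80° − 282.21° + 360° = 231.59°.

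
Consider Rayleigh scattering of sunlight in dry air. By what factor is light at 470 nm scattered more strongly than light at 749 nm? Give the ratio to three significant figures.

Rayleigh scattering ∝ λ⁻⁴, so the ratio of coefficients is the inverse fourth power of the wavelength ratio.
σ(470)/σ(749) = (749/470)⁴ = (1.5936)⁴ = 6.45.

6.45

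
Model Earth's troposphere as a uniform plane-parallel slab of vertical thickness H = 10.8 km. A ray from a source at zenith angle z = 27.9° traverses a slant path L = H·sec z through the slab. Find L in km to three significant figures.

12.2 km

sec z = 1/cos 27.9° = 1.1315.
L = 10.8 × 1.1315 = 12.220 km.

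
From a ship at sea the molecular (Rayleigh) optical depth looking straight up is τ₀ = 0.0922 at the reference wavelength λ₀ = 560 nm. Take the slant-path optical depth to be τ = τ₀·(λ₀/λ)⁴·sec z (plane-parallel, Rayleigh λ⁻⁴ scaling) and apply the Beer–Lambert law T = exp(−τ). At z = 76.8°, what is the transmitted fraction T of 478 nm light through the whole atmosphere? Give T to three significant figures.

sec 76.8° = 4.3792.
τ = 0.0922 × (560/478)⁴ × 4.3792 = 0.0922 × 1.8838 × 4.3792 = 0.7606.
T = exp(−0.7606) = 0.4674.

0.467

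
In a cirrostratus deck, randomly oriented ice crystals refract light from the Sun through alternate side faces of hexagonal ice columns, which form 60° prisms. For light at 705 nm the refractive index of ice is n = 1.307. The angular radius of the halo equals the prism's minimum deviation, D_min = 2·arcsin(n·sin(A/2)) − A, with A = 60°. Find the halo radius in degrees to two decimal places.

21.61°

n·sin(A/2) = 1.307 × sin 30° = 1.307 × 0.5000 = 0.6535.
D_min = 2·arcsin(0.6535) − 60° = 2 × 40.806° − 60° = 21.612°.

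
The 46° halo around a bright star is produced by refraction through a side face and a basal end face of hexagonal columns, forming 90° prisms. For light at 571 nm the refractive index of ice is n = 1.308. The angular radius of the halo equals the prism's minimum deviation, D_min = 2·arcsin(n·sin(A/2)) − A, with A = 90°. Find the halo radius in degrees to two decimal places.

45.31°

n·sin(A/2) = 1.308 × sin 45° = 1.308 × 0.7071 = 0.9249.
D_min = 2·arcsin(0.9249) − 90° = 2 × 67.653° − 90° = 45.305°.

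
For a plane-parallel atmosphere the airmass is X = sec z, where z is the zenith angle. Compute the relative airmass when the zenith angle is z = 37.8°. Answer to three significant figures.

1.27

X = sec z = 1/cos 37.8° = 1/0.7902 = 1.2656.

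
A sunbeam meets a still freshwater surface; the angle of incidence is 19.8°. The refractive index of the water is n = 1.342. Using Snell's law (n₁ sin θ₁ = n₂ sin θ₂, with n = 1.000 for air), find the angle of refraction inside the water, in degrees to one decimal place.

Snell: sin θ_r = sin θ_i / n = sin 19.8° / 1.342 = 0.3387 / 1.342 = 0.2524.
θ_r = arcsin(0.2524) = 14.62°.

14.6°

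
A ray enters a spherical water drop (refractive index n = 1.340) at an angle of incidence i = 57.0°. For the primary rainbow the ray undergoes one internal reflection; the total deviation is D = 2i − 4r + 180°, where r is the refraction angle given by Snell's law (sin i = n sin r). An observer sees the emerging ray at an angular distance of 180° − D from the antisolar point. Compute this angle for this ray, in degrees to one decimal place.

41.0°

sin r = sin 57.0° / 1.340 = 0.8387/1.340 = 0.6259; r = 38.75°.
D = 2·57.0° − 4·38.75° + 180° = 114.00° − 154.99° + 180° = 139.01°.
Angle from antisolar point = 180° − D = 40.99°.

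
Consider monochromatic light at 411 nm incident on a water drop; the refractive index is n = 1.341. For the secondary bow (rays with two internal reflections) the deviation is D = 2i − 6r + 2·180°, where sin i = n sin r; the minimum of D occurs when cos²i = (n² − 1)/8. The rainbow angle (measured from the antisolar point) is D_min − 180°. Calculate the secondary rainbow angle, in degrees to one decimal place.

53.0°

cos²i = (1.79828 − 1)/8 = 0.09979; i = arccos(0.31589) = 71.586°.
sin r = sin 71.586°/1.341 = 0.70753; r = 45.034°.
D_min = 2·71.586° − 6·45.034° + 360° = 232.966°.
Rainbow angle = D_min − 180° = 52.966°.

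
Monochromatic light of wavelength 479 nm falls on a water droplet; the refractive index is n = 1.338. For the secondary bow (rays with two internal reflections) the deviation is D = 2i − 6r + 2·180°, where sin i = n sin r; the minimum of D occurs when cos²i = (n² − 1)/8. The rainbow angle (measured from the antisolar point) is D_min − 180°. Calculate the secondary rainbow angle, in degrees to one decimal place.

cos²i = (1.79024 − 1)/8 = 0.09878; i = arccos(0.31429) = 71.682°.
sin r = sin 71.682°/1.338 = 0.70951; r = 45.195°.
D_min = 2·71.682° − 6·45.195° + 360° = 232.193°.
Rainbow angle = D_min − 180° = 52.193°.

52.2°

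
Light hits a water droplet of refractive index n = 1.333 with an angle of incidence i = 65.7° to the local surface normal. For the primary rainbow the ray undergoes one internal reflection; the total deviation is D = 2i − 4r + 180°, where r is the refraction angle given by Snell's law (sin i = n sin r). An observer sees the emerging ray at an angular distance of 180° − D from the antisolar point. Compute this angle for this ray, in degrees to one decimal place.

sin r = sin 65.7° / 1.333 = 0.9114/1.333 = 0.6837; r = 43.14°.
D = 2·65.7° − 4·43.14° + 180° = 131.40° − 172.54° + 180° = 138.86°.
Angle from antisolar point = 180° − D = 41.14°.

41.1°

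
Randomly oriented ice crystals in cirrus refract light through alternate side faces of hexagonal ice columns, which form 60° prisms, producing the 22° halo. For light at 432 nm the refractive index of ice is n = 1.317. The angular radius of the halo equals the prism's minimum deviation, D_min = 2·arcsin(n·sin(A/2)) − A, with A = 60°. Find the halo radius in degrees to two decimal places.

22.37°

n·sin(A/2) = 1.317 × sin 30° = 1.317 × 0.5000 = 0.6585.
D_min = 2·arcsin(0.6585) − 60° = 2 × 41.186° − 60° = 22.371°.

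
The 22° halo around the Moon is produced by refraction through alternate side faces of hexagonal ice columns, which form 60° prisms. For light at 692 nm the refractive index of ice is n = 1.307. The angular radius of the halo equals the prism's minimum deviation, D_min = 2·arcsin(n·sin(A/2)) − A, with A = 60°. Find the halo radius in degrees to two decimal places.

n·sin(A/2) = 1.307 × sin 30° = 1.307 × 0.5000 = 0.6535.
D_min = 2·arcsin(0.6535) − 60° = 2 × 40.806° − 60° = 21.612°.

21.61°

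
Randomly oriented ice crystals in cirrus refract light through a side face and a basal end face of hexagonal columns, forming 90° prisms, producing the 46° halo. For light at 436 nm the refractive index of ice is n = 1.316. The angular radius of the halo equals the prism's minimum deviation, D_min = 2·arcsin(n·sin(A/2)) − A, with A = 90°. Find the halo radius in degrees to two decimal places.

47.04°

n·sin(A/2) = 1.316 × sin 45° = 1.316 × 0.7071 = 0.9306.
D_min = 2·arcsin(0.9306) − 90° = 2 × 68.521° − 90° = 47.042°.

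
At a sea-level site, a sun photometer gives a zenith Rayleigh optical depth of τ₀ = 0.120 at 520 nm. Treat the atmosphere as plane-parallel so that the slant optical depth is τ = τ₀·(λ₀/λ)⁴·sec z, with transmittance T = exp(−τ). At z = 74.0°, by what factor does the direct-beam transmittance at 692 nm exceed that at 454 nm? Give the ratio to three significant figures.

1.84

Airmass: sec 74.0° = 3.6280.
τ(692 nm) = 0.120 × (520/692)⁴ × 3.6280 = 0.120 × 0.3189 × 3.6280 = 0.1388.
τ(454 nm) = 0.120 × (520/454)⁴ × 3.6280 = 0.120 × 1.7210 × 3.6280 = 0.7493.
T(692)/T(454) = exp(τ_B − τ_A) = exp(0.6104) = 1.8413.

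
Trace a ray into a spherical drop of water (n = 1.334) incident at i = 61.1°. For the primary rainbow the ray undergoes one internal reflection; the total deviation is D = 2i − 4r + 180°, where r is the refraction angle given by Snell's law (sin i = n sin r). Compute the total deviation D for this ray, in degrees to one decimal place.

138.1°

sin r = sin 61.1° / 1.334 = 0.8755/1.334 = 0.6563; r = 41.02°.
D = 2·61.1° − 4·41.02° + 180° = 122.20° − 164.06° + 180° = 138.14°.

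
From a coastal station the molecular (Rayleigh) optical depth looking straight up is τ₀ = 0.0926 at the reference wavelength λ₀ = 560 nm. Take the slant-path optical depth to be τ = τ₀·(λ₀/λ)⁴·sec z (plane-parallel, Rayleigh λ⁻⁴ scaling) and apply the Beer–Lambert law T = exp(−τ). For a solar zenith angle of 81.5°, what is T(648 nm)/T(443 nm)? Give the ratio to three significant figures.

3.49

Airmass: sec 81.5° = 6.7655.
τ(648 nm) = 0.0926 × (560/648)⁴ × 6.7655 = 0.0926 × 0.5578 × 6.7655 = 0.3494.
τ(443 nm) = 0.0926 × (560/443)⁴ × 6.7655 = 0.0926 × 2.5535 × 6.7655 = 1.5997.
T(648)/T(443) = exp(τ_B − τ_A) = exp(1.2503) = 3.4914.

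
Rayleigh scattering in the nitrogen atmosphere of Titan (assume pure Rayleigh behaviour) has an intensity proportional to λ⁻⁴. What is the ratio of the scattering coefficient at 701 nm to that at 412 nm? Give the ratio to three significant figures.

Rayleigh scattering ∝ λ⁻⁴, so the ratio of coefficients is the inverse fourth power of the wavelength ratio.
σ(701)/σ(412) = (412/701)⁴ = (0.5877)⁴ = 0.1193.

0.119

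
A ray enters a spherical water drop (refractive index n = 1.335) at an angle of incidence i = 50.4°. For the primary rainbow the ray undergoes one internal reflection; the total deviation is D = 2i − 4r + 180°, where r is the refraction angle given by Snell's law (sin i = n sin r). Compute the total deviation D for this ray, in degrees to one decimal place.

139.8°

sin r = sin 50.4° / 1.335 = 0.7705/1.335 = 0.5772; r = 35.25°.
D = 2·50.4° − 4·35.25° + 180° = 100.80° − 141.01° + 180° = 139.79°.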